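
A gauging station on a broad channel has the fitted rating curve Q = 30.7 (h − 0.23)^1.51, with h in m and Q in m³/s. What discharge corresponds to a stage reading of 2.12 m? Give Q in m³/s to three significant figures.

Q = 30.7 × (2.12 − 0.23)^1.51 = 30.7 × 1.89^1.51 = 80.28 m³/s

80.3 m³/s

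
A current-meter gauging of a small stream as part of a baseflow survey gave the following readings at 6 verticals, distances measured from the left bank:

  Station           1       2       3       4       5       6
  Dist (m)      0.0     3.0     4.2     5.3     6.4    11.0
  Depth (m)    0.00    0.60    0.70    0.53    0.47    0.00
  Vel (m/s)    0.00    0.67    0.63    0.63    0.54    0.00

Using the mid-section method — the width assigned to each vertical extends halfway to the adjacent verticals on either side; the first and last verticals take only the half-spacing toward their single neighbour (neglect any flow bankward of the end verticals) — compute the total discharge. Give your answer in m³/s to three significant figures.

w_2 = (4.2 − 0.0)/2 = 2.1 m; q_2 = 0.67 × 0.60 × 2.1 = 0.8442 m³/s
w_3 = (5.3 − 3.0)/2 = 1.15 m; q_3 = 0.63 × 0.70 × 1.15 = 0.5072 m³/s
w_4 = (6.4 − 4.2)/2 = 1.1 m; q_4 = 0.63 × 0.53 × 1.1 = 0.3673 m³/s
w_5 = (11.0 − 5.3)/2 = 2.85 m; q_5 = 0.54 × 0.47 × 2.85 = 0.7233 m³/s
Stations 1, 6 contribute zero (depth or velocity is 0).
Q = Σ qᵢ = 2.442 m³/s

2.44 m³/s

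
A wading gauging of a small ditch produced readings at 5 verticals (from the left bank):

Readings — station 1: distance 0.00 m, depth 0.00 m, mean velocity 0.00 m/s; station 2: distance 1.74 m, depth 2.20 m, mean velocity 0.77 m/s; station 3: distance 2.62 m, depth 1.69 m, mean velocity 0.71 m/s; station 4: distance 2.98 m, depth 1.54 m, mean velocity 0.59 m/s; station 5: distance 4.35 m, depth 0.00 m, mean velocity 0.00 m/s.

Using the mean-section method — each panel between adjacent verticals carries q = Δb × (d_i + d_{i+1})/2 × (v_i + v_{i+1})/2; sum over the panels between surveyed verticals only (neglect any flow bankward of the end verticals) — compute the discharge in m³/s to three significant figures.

Panel 1-2: Δb = 1.74 m, d̄ = (0.00+2.20)/2 = 1.1, v̄ = (0.00+0.77)/2 = 0.385 → q = 1.74×1.1×0.385 = 0.7369 m³/s
Panel 2-3: Δb = 0.88 m, d̄ = (2.20+1.69)/2 = 1.945, v̄ = (0.77+0.71)/2 = 0.74 → q = 0.88×1.945×0.74 = 1.267 m³/s
Panel 3-4: Δb = 0.36 m, d̄ = (1.69+1.54)/2 = 1.615, v̄ = (0.71+0.59)/2 = 0.65 → q = 0.36×1.615×0.65 = 0.3779 m³/s
Panel 4-5: Δb = 1.37 m, d̄ = (1.54+0.00)/2 = 0.77, v̄ = (0.59+0.00)/2 = 0.295 → q = 1.37×0.77×0.295 = 0.3112 m³/s
Q = Σ q = 2.693 m³/s

2.69 m³/s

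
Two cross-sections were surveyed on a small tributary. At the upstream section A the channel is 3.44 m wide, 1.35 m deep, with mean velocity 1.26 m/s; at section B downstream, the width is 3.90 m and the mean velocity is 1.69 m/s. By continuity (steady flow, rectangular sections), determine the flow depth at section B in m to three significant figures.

Q = A₁V₁ = (3.44×1.35) × 1.26 = 5.851 m³/s
d₂ = Q/(b₂ V₂) = 5.851/(3.90×1.69) = 0.8878 m

0.888 m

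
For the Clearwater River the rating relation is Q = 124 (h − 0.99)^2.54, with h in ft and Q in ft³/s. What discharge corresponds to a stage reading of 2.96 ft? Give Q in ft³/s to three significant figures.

Q = 124 × (2.96 − 0.99)^2.54 = 124 × 1.97^2.54 = 694.0 ft³/s

694 ft³/s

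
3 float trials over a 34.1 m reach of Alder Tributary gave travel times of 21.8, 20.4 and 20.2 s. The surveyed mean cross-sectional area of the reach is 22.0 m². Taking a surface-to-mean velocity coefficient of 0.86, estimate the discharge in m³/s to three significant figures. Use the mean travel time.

t̄ = (21.8 + 20.4 + 20.2) / 3 = 20.8 s
v_surface = L / t̄ = 34.1 / 20.8 = 1.639 m/s
v_mean = 0.86 × 1.639 = 1.410 m/s
Q = A × v_mean = 22.0 × 1.410 = 31.02 m³/s

31.0 m³/s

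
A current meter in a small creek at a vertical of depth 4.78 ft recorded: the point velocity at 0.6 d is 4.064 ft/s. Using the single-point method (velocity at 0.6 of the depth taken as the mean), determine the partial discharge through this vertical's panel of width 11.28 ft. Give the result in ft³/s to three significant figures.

v̄ = v₀.₆ = 4.064 ft/s
q = v̄ × d × w = 4.064 × 4.78 × 11.28 = 219.1 ft³/s

219 ft³/s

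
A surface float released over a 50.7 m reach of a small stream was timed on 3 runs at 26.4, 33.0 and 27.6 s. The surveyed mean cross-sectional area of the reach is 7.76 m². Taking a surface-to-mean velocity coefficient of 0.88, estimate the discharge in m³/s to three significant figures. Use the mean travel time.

11.9 m³/s

t̄ = (26.4 + 33.0 + 27.6) / 3 = 29 s
v_surface = L / t̄ = 50.7 / 29 = 1.748 m/s
v_mean = 0.88 × 1.748 = 1.538 m/s
Q = A × v_mean = 7.76 × 1.538 = 11.94 m³/s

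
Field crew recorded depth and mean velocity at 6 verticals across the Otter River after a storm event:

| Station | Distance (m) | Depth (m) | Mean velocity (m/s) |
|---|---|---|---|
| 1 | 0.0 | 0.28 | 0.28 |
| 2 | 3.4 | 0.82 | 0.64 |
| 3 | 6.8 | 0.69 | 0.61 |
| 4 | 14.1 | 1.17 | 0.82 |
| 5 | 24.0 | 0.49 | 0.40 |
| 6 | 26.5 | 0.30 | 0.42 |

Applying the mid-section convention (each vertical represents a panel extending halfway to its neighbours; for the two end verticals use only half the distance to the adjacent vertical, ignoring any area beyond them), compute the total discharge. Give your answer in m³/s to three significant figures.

13.8 m³/s

w_1 = (3.4 − 0.0)/2 = 1.7 m; q_1 = 0.28 × 0.28 × 1.7 = 0.1333 m³/s
w_2 = (6.8 − 0.0)/2 = 3.4 m; q_2 = 0.64 × 0.82 × 3.4 = 1.784 m³/s
w_3 = (14.1 − 3.4)/2 = 5.35 m; q_3 = 0.61 × 0.69 × 5.35 = 2.252 m³/s
w_4 = (24.0 − 6.8)/2 = 8.6 m; q_4 = 0.82 × 1.17 × 8.6 = 8.251 m³/s
w_5 = (26.5 − 14.1)/2 = 6.2 m; q_5 = 0.40 × 0.49 × 6.2 = 1.215 m³/s
w_6 = (26.5 − 24.0)/2 = 1.25 m; q_6 = 0.42 × 0.30 × 1.25 = 0.1575 m³/s
Q = Σ qᵢ = 13.79 m³/s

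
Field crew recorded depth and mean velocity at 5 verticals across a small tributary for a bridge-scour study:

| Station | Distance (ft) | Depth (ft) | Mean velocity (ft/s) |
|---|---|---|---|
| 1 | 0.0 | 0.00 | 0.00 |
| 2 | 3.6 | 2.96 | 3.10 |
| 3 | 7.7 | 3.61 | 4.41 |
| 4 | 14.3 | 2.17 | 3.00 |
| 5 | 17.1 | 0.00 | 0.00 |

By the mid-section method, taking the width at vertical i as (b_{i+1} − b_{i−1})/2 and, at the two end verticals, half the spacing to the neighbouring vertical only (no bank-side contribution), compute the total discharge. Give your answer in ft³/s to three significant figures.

w_2 = (7.7 − 0.0)/2 = 3.85 ft; q_2 = 3.10 × 2.96 × 3.85 = 35.33 ft³/s
w_3 = (14.3 − 3.6)/2 = 5.35 ft; q_3 = 4.41 × 3.61 × 5.35 = 85.17 ft³/s
w_4 = (17.1 − 7.7)/2 = 4.7 ft; q_4 = 3.00 × 2.17 × 4.7 = 30.60 ft³/s
Stations 1, 5 contribute zero (depth or velocity is 0).
Q = Σ qᵢ = 151.1 ft³/s

151 ft³/s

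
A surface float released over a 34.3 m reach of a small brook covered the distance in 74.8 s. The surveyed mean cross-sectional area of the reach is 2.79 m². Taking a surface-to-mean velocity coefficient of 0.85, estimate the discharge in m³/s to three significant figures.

1.09 m³/s

v_surface = L / t̄ = 34.3 / 74.8 = 0.4586 m/s
v_mean = 0.85 × 0.4586 = 0.3898 m/s
Q = A × v_mean = 2.79 × 0.3898 = 1.087 m³/s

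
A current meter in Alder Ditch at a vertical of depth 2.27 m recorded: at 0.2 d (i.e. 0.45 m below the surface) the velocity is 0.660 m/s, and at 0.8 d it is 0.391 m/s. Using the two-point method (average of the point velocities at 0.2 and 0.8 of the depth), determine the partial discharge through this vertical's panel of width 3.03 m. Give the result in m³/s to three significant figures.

v̄ = (0.660 + 0.391) / 2 = 0.5255 m/s
q = v̄ × d × w = 0.5255 × 2.27 × 3.03 = 3.614 m³/s

3.61 m³/s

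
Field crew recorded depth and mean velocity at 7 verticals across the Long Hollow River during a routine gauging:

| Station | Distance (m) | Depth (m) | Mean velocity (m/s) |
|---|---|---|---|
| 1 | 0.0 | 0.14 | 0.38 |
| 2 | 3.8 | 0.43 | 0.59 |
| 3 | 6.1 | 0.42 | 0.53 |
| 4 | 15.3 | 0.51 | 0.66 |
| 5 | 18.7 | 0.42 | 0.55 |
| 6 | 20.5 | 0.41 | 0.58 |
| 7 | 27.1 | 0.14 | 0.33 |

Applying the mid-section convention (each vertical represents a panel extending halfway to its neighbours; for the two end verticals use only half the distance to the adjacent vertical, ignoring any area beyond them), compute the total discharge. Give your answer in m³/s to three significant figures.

6.03 m³/s

w_1 = (3.8 − 0.0)/2 = 1.9 m; q_1 = 0.38 × 0.14 × 1.9 = 0.1011 m³/s
w_2 = (6.1 − 0.0)/2 = 3.05 m; q_2 = 0.59 × 0.43 × 3.05 = 0.7738 m³/s
w_3 = (15.3 − 3.8)/2 = 5.75 m; q_3 = 0.53 × 0.42 × 5.75 = 1.280 m³/s
w_4 = (18.7 − 6.1)/2 = 6.3 m; q_4 = 0.66 × 0.51 × 6.3 = 2.121 m³/s
w_5 = (20.5 − 15.3)/2 = 2.6 m; q_5 = 0.55 × 0.42 × 2.6 = 0.6006 m³/s
w_6 = (27.1 − 18.7)/2 = 4.2 m; q_6 = 0.58 × 0.41 × 4.2 = 0.9988 m³/s
w_7 = (27.1 − 20.5)/2 = 3.3 m; q_7 = 0.33 × 0.14 × 3.3 = 0.1525 m³/s
Q = Σ qᵢ = 6.027 m³/s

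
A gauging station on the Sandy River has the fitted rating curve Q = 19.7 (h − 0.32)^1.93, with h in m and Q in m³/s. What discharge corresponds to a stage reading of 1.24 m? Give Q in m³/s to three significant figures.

Q = 19.7 × (1.24 − 0.32)^1.93 = 19.7 × 0.92^1.93 = 16.77 m³/s

16.8 m³/s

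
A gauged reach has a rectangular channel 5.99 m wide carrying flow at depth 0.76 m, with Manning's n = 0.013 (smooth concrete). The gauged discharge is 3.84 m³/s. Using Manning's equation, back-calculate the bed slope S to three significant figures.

A = b·y = 5.99 × 0.76 = 4.552 m²
P = b + 2y = 5.99 + 2×0.76 = 7.510 m
R = A/P = 4.552/7.510 = 0.6062 m
S = (Q·n / (1·A·R^(2/3)))² = (3.84×0.013 / (1×4.552×0.7163))² = 0.0002344

0.000234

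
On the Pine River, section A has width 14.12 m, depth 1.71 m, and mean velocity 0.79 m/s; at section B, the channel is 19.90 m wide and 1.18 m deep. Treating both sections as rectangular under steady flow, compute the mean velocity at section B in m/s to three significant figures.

Q = A₁V₁ = (14.12×1.71) × 0.79 = 19.07 m³/s
A₂ = 19.90 × 1.18 = 23.48 m²
V₂ = Q/A₂ = 19.07/23.48 = 0.8123 m/s

0.812 m/s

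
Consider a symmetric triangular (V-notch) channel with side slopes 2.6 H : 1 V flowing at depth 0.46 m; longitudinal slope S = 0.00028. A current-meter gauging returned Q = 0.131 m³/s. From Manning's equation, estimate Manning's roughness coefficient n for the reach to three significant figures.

0.0252

A = z·y² = 2.6×0.46² = 0.5502 m²
P = 2y√(1+z²) = 2×0.46×√(1+2.6²) = 2.563 m
R = A/P = 0.5502/2.563 = 0.2147 m
n = (1/Q)·A·R^(2/3)·S^(1/2) = (1/0.131) × 0.5502 × 0.3585 × 0.01673 = 0.02519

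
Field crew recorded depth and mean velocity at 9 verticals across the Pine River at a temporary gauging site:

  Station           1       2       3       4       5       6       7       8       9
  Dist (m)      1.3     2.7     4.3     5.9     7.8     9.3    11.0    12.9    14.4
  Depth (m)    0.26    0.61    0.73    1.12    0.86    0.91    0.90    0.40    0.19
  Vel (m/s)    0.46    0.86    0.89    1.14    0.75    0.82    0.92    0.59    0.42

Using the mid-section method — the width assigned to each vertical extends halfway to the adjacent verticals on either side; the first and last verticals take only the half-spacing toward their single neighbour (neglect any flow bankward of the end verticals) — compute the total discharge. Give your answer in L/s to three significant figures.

w_1 = (2.7 − 1.3)/2 = 0.7 m; q_1 = 0.46 × 0.26 × 0.7 = 0.08372 m³/s
w_2 = (4.3 − 1.3)/2 = 1.5 m; q_2 = 0.86 × 0.61 × 1.5 = 0.7869 m³/s
w_3 = (5.9 − 2.7)/2 = 1.6 m; q_3 = 0.89 × 0.73 × 1.6 = 1.040 m³/s
w_4 = (7.8 − 4.3)/2 = 1.75 m; q_4 = 1.14 × 1.12 × 1.75 = 2.234 m³/s
w_5 = (9.3 − 5.9)/2 = 1.7 m; q_5 = 0.75 × 0.86 × 1.7 = 1.097 m³/s
w_6 = (11.0 − 7.8)/2 = 1.6 m; q_6 = 0.82 × 0.91 × 1.6 = 1.194 m³/s
w_7 = (12.9 − 9.3)/2 = 1.8 m; q_7 = 0.92 × 0.90 × 1.8 = 1.490 m³/s
w_8 = (14.4 − 11.0)/2 = 1.7 m; q_8 = 0.59 × 0.40 × 1.7 = 0.4012 m³/s
w_9 = (14.4 − 12.9)/2 = 0.75 m; q_9 = 0.42 × 0.19 × 0.75 = 0.05985 m³/s
Q = Σ qᵢ = 8.386 m³/s
= 8.386 × 1000 = 8386 L/s

8390 L/s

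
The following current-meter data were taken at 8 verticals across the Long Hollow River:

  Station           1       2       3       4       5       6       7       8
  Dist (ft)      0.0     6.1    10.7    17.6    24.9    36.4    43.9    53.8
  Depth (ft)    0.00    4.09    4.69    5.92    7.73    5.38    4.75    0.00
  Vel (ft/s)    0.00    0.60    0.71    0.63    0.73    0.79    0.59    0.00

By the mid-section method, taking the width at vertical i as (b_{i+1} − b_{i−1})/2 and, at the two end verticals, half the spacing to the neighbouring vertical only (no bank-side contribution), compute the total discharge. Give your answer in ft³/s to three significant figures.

177 ft³/s

w_2 = (10.7 − 0.0)/2 = 5.35 ft; q_2 = 0.60 × 4.09 × 5.35 = 13.13 ft³/s
w_3 = (17.6 − 6.1)/2 = 5.75 ft; q_3 = 0.71 × 4.69 × 5.75 = 19.15 ft³/s
w_4 = (24.9 − 10.7)/2 = 7.1 ft; q_4 = 0.63 × 5.92 × 7.1 = 26.48 ft³/s
w_5 = (36.4 − 17.6)/2 = 9.4 ft; q_5 = 0.73 × 7.73 × 9.4 = 53.04 ft³/s
w_6 = (43.9 − 24.9)/2 = 9.5 ft; q_6 = 0.79 × 5.38 × 9.5 = 40.38 ft³/s
w_7 = (53.8 − 36.4)/2 = 8.7 ft; q_7 = 0.59 × 4.75 × 8.7 = 24.38 ft³/s
Stations 1, 8 contribute zero (depth or velocity is 0).
Q = Σ qᵢ = 176.6 ft³/s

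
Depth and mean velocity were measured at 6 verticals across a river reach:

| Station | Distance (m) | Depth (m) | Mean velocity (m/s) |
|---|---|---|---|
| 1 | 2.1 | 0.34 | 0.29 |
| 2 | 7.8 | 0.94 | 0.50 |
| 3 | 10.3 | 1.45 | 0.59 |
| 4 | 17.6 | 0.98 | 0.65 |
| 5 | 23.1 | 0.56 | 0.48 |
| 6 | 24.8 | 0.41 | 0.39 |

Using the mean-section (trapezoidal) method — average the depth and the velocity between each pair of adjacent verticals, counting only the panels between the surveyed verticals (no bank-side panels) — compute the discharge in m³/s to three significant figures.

Panel 1-2: Δb = 5.7 m, d̄ = (0.34+0.94)/2 = 0.64, v̄ = (0.29+0.50)/2 = 0.395 → q = 5.7×0.64×0.395 = 1.441 m³/s
Panel 2-3: Δb = 2.5 m, d̄ = (0.94+1.45)/2 = 1.195, v̄ = (0.50+0.59)/2 = 0.545 → q = 2.5×1.195×0.545 = 1.628 m³/s
Panel 3-4: Δb = 7.3 m, d̄ = (1.45+0.98)/2 = 1.215, v̄ = (0.59+0.65)/2 = 0.62 → q = 7.3×1.215×0.62 = 5.499 m³/s
Panel 4-5: Δb = 5.5 m, d̄ = (0.98+0.56)/2 = 0.77, v̄ = (0.65+0.48)/2 = 0.565 → q = 5.5×0.77×0.565 = 2.393 m³/s
Panel 5-6: Δb = 1.7 m, d̄ = (0.56+0.41)/2 = 0.485, v̄ = (0.48+0.39)/2 = 0.435 → q = 1.7×0.485×0.435 = 0.3587 m³/s
Q = Σ q = 11.32 m³/s

11.3 m³/s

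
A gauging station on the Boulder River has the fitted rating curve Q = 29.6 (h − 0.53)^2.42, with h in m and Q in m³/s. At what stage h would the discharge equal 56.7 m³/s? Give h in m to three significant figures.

h − h₀ = (Q/C)^(1/b) = (56.7/29.6)^(1/2.42) = 1.308 m
h = 0.53 + 1.308 = 1.838 m

1.84 m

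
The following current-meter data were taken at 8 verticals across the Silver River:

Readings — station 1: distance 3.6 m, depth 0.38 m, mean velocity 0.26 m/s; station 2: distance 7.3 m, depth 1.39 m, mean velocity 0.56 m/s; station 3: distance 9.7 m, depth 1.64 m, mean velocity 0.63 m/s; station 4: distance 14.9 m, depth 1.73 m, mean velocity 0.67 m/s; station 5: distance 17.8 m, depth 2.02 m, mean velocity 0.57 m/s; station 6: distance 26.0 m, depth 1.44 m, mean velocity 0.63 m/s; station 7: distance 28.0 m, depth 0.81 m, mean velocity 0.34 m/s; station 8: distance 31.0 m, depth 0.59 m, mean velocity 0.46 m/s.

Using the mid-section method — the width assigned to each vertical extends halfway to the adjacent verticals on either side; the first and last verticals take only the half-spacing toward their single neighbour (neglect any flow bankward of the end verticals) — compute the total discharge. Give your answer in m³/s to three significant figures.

w_1 = (7.3 − 3.6)/2 = 1.85 m; q_1 = 0.26 × 0.38 × 1.85 = 0.1828 m³/s
w_2 = (9.7 − 3.6)/2 = 3.05 m; q_2 = 0.56 × 1.39 × 3.05 = 2.374 m³/s
w_3 = (14.9 − 7.3)/2 = 3.8 m; q_3 = 0.63 × 1.64 × 3.8 = 3.926 m³/s
w_4 = (17.8 − 9.7)/2 = 4.05 m; q_4 = 0.67 × 1.73 × 4.05 = 4.694 m³/s
w_5 = (26.0 − 14.9)/2 = 5.55 m; q_5 = 0.57 × 2.02 × 5.55 = 6.390 m³/s
w_6 = (28.0 − 17.8)/2 = 5.1 m; q_6 = 0.63 × 1.44 × 5.1 = 4.627 m³/s
w_7 = (31.0 − 26.0)/2 = 2.5 m; q_7 = 0.34 × 0.81 × 2.5 = 0.6885 m³/s
w_8 = (31.0 − 28.0)/2 = 1.5 m; q_8 = 0.46 × 0.59 × 1.5 = 0.4071 m³/s
Q = Σ qᵢ = 23.29 m³/s

23.3 m³/s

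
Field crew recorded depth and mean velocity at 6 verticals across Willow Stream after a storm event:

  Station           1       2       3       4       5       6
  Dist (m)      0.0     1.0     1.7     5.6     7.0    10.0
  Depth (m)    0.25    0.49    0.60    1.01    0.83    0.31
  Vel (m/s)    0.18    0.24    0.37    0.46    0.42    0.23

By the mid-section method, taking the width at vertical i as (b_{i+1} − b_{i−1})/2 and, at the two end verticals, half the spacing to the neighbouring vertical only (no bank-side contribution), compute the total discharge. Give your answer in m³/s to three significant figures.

2.74 m³/s

w_1 = (1.0 − 0.0)/2 = 0.5 m; q_1 = 0.18 × 0.25 × 0.5 = 0.02250 m³/s
w_2 = (1.7 − 0.0)/2 = 0.85 m; q_2 = 0.24 × 0.49 × 0.85 = 0.09996 m³/s
w_3 = (5.6 − 1.0)/2 = 2.3 m; q_3 = 0.37 × 0.60 × 2.3 = 0.5106 m³/s
w_4 = (7.0 − 1.7)/2 = 2.65 m; q_4 = 0.46 × 1.01 × 2.65 = 1.231 m³/s
w_5 = (10.0 − 5.6)/2 = 2.2 m; q_5 = 0.42 × 0.83 × 2.2 = 0.7669 m³/s
w_6 = (10.0 − 7.0)/2 = 1.5 m; q_6 = 0.23 × 0.31 × 1.5 = 0.1070 m³/s
Q = Σ qᵢ = 2.738 m³/s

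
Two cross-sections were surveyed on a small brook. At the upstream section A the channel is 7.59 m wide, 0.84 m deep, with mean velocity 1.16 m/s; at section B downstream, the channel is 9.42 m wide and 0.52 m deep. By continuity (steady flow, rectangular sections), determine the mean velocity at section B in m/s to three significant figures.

Q = A₁V₁ = (7.59×0.84) × 1.16 = 7.396 m³/s
A₂ = 9.42 × 0.52 = 4.898 m²
V₂ = Q/A₂ = 7.396/4.898 = 1.510 m/s

1.51 m/s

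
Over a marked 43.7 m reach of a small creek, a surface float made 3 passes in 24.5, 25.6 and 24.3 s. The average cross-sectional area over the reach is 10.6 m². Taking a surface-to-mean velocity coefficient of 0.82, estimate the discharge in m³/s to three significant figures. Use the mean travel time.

15.3 m³/s

t̄ = (24.5 + 25.6 + 24.3) / 3 = 24.8 s
v_surface = L / t̄ = 43.7 / 24.8 = 1.762 m/s
v_mean = 0.82 × 1.762 = 1.445 m/s
Q = A × v_mean = 10.6 × 1.445 = 15.32 m³/s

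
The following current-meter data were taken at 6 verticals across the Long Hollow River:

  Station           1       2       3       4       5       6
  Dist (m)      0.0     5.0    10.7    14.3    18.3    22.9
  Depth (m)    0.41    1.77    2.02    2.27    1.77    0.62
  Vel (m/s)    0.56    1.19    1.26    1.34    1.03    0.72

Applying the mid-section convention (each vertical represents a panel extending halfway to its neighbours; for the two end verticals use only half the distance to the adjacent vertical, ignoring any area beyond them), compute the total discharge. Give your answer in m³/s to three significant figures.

w_1 = (5.0 − 0.0)/2 = 2.5 m; q_1 = 0.56 × 0.41 × 2.5 = 0.5740 m³/s
w_2 = (10.7 − 0.0)/2 = 5.35 m; q_2 = 1.19 × 1.77 × 5.35 = 11.27 m³/s
w_3 = (14.3 − 5.0)/2 = 4.65 m; q_3 = 1.26 × 2.02 × 4.65 = 11.84 m³/s
w_4 = (18.3 − 10.7)/2 = 3.8 m; q_4 = 1.34 × 2.27 × 3.8 = 11.56 m³/s
w_5 = (22.9 − 14.3)/2 = 4.3 m; q_5 = 1.03 × 1.77 × 4.3 = 7.839 m³/s
w_6 = (22.9 − 18.3)/2 = 2.3 m; q_6 = 0.72 × 0.62 × 2.3 = 1.027 m³/s
Q = Σ qᵢ = 44.10 m³/s

44.1 m³/s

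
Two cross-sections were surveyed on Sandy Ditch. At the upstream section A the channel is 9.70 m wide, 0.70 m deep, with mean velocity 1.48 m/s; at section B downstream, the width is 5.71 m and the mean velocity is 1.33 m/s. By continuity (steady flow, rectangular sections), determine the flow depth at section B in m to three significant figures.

1.32 m

Q = A₁V₁ = (9.70×0.70) × 1.48 = 10.05 m³/s
d₂ = Q/(b₂ V₂) = 10.05/(5.71×1.33) = 1.323 m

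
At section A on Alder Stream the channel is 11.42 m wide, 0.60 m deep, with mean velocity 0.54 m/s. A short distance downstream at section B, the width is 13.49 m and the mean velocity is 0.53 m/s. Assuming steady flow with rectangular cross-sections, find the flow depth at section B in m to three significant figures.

0.518 m

Q = A₁V₁ = (11.42×0.60) × 0.54 = 3.700 m³/s
d₂ = Q/(b₂ V₂) = 3.700/(13.49×0.53) = 0.5175 m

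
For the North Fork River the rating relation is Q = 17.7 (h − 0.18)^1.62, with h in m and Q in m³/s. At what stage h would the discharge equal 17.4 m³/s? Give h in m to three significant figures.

1.17 m

h − h₀ = (Q/C)^(1/b) = (17.4/17.7)^(1/1.62) = 0.9895 m
h = 0.18 + 0.9895 = 1.170 m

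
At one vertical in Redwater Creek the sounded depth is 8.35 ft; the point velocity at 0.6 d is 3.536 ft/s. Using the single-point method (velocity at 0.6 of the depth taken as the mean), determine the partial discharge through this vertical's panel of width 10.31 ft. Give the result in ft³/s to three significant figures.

304 ft³/s

v̄ = v₀.₆ = 3.536 ft/s
q = v̄ × d × w = 3.536 × 8.35 × 10.31 = 304.4 ft³/s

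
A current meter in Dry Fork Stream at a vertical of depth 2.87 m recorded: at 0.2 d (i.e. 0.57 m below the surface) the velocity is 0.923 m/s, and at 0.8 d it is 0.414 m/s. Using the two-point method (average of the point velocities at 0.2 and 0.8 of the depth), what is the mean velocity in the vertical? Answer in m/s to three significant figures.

v̄ = (0.923 + 0.414) / 2 = 0.6685 m/s

0.669 m/s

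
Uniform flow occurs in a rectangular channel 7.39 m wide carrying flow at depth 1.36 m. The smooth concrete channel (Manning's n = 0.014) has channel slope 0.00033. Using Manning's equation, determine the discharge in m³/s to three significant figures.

13.0 m³/s

A = b·y = 7.39 × 1.36 = 10.05 m²
P = b + 2y = 7.39 + 2×1.36 = 10.11 m
R = A/P = 10.05/10.11 = 0.9941 m
Q = (1/n)·A·R^(2/3)·S^(1/2) = (1/0.014) × 10.05 × 0.9941^(2/3) × 0.00033^(1/2) = 12.99 m³/s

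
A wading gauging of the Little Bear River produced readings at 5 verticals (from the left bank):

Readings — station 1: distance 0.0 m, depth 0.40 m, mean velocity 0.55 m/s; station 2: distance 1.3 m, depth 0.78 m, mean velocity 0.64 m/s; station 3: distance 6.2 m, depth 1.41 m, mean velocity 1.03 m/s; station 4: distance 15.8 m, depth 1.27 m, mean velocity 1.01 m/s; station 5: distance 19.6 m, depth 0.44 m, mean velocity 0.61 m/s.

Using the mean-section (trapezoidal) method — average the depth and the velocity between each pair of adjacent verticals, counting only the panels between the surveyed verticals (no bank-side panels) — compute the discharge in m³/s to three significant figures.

20.7 m³/s

Panel 1-2: Δb = 1.3 m, d̄ = (0.40+0.78)/2 = 0.59, v̄ = (0.55+0.64)/2 = 0.595 → q = 1.3×0.59×0.595 = 0.4564 m³/s
Panel 2-3: Δb = 4.9 m, d̄ = (0.78+1.41)/2 = 1.095, v̄ = (0.64+1.03)/2 = 0.835 → q = 4.9×1.095×0.835 = 4.480 m³/s
Panel 3-4: Δb = 9.6 m, d̄ = (1.41+1.27)/2 = 1.34, v̄ = (1.03+1.01)/2 = 1.02 → q = 9.6×1.34×1.02 = 13.12 m³/s
Panel 4-5: Δb = 3.8 m, d̄ = (1.27+0.44)/2 = 0.855, v̄ = (1.01+0.61)/2 = 0.81 → q = 3.8×0.855×0.81 = 2.632 m³/s
Q = Σ q = 20.69 m³/s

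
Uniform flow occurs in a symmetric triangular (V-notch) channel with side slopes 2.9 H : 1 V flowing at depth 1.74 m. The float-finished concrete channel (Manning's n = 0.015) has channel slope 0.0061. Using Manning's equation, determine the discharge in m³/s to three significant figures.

A = z·y² = 2.9×1.74² = 8.780 m²
P = 2y√(1+z²) = 2×1.74×√(1+2.9²) = 10.68 m
R = A/P = 8.780/10.68 = 0.8225 m
Q = (1/n)·A·R^(2/3)·S^(1/2) = (1/0.015) × 8.780 × 0.8225^(2/3) × 0.0061^(1/2) = 40.13 m³/s

40.1 m³/s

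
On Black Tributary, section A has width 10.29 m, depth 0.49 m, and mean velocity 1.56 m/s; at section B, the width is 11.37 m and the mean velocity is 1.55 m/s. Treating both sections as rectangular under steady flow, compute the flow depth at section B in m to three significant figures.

0.446 m

Q = A₁V₁ = (10.29×0.49) × 1.56 = 7.866 m³/s
d₂ = Q/(b₂ V₂) = 7.866/(11.37×1.55) = 0.4463 m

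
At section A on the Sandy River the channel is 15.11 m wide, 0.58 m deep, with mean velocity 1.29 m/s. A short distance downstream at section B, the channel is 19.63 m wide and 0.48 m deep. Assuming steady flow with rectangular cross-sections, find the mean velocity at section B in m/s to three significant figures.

Q = A₁V₁ = (15.11×0.58) × 1.29 = 11.31 m³/s
A₂ = 19.63 × 0.48 = 9.422 m²
V₂ = Q/A₂ = 11.31/9.422 = 1.200 m/s

1.20 m/s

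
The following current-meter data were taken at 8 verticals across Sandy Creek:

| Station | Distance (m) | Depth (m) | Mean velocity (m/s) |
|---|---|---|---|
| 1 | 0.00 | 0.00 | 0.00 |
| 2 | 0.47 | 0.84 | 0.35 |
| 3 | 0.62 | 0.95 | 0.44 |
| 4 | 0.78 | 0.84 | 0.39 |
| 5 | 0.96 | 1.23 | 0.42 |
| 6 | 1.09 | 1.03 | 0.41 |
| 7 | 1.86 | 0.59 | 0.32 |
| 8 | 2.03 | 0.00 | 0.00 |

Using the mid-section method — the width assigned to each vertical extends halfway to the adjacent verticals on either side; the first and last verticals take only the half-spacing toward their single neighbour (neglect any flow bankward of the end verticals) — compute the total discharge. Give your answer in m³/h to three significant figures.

w_2 = (0.62 − 0.00)/2 = 0.31 m; q_2 = 0.35 × 0.84 × 0.31 = 0.09114 m³/s
w_3 = (0.78 − 0.47)/2 = 0.155 m; q_3 = 0.44 × 0.95 × 0.155 = 0.06479 m³/s
w_4 = (0.96 − 0.62)/2 = 0.17 m; q_4 = 0.39 × 0.84 × 0.17 = 0.05569 m³/s
w_5 = (1.09 − 0.78)/2 = 0.155 m; q_5 = 0.42 × 1.23 × 0.155 = 0.08007 m³/s
w_6 = (1.86 − 0.96)/2 = 0.45 m; q_6 = 0.41 × 1.03 × 0.45 = 0.1900 m³/s
w_7 = (2.03 − 1.09)/2 = 0.47 m; q_7 = 0.32 × 0.59 × 0.47 = 0.08874 m³/s
Stations 1, 8 contribute zero (depth or velocity is 0).
Q = Σ qᵢ = 0.5705 m³/s
= 0.5705 × 3600 = 2054 m³/h

2050 m³/h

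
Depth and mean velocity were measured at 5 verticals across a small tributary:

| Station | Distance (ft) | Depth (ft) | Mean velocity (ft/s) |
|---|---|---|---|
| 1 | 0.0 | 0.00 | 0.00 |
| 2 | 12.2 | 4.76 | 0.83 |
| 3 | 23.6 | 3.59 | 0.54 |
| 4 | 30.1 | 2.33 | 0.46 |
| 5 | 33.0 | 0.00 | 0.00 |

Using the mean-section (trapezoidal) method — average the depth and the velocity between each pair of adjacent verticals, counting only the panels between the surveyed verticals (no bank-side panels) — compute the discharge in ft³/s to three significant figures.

Panel 1-2: Δb = 12.2 ft, d̄ = (0.00+4.76)/2 = 2.38, v̄ = (0.00+0.83)/2 = 0.415 → q = 12.2×2.38×0.415 = 12.05 ft³/s
Panel 2-3: Δb = 11.4 ft, d̄ = (4.76+3.59)/2 = 4.175, v̄ = (0.83+0.54)/2 = 0.685 → q = 11.4×4.175×0.685 = 32.60 ft³/s
Panel 3-4: Δb = 6.5 ft, d̄ = (3.59+2.33)/2 = 2.96, v̄ = (0.54+0.46)/2 = 0.5 → q = 6.5×2.96×0.5 = 9.620 ft³/s
Panel 4-5: Δb = 2.9 ft, d̄ = (2.33+0.00)/2 = 1.165, v̄ = (0.46+0.00)/2 = 0.23 → q = 2.9×1.165×0.23 = 0.7771 ft³/s
Q = Σ q = 55.05 ft³/s

55.0 ft³/s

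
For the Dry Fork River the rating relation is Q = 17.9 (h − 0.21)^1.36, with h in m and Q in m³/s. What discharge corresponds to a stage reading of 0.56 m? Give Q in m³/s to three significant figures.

4.29 m³/s

Q = 17.9 × (0.56 − 0.21)^1.36 = 17.9 × 0.35^1.36 = 4.293 m³/s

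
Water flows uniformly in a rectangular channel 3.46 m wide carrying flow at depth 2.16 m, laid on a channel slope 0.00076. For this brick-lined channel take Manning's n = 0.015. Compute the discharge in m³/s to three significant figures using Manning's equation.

A = b·y = 3.46 × 2.16 = 7.474 m²
P = b + 2y = 3.46 + 2×2.16 = 7.780 m
R = A/P = 7.474/7.780 = 0.9606 m
Q = (1/n)·A·R^(2/3)·S^(1/2) = (1/0.015) × 7.474 × 0.9606^(2/3) × 0.00076^(1/2) = 13.37 m³/s

13.4 m³/s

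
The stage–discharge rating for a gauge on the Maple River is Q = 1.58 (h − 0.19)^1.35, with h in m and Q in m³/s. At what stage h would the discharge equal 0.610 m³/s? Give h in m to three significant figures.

0.684 m

h − h₀ = (Q/C)^(1/b) = (0.610/1.58)^(1/1.35) = 0.4941 m
h = 0.19 + 0.4941 = 0.6841 m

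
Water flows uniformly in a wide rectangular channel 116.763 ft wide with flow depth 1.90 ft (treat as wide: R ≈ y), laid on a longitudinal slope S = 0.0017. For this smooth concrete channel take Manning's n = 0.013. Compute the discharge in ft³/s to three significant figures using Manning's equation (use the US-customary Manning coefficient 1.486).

A = b·y = 116.763 × 1.90 = 221.8 ft²
Wide channel: R ≈ y = 1.90 ft
Q = (1.486/n)·A·R^(2/3)·S^(1/2) = (1.486/0.013) × 221.8 × 1.900^(2/3) × 0.0017^(1/2) = 1604 ft³/s

1600 ft³/s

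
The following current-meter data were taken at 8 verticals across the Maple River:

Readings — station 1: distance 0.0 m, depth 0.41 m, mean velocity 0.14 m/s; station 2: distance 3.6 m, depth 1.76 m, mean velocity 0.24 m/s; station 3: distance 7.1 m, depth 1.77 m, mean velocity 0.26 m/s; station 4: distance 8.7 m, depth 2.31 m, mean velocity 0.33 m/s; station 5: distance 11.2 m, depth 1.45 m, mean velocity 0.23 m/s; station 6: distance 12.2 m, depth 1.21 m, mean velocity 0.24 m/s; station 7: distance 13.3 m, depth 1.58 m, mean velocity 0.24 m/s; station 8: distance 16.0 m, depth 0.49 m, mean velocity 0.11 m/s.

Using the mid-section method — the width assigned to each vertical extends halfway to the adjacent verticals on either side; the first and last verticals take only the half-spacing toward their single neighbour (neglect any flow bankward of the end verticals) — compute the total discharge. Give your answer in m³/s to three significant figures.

w_1 = (3.6 − 0.0)/2 = 1.8 m; q_1 = 0.14 × 0.41 × 1.8 = 0.1033 m³/s
w_2 = (7.1 − 0.0)/2 = 3.55 m; q_2 = 0.24 × 1.76 × 3.55 = 1.500 m³/s
w_3 = (8.7 − 3.6)/2 = 2.55 m; q_3 = 0.26 × 1.77 × 2.55 = 1.174 m³/s
w_4 = (11.2 − 7.1)/2 = 2.05 m; q_4 = 0.33 × 2.31 × 2.05 = 1.563 m³/s
w_5 = (12.2 − 8.7)/2 = 1.75 m; q_5 = 0.23 × 1.45 × 1.75 = 0.5836 m³/s
w_6 = (13.3 − 11.2)/2 = 1.05 m; q_6 = 0.24 × 1.21 × 1.05 = 0.3049 m³/s
w_7 = (16.0 − 12.2)/2 = 1.9 m; q_7 = 0.24 × 1.58 × 1.9 = 0.7205 m³/s
w_8 = (16.0 − 13.3)/2 = 1.35 m; q_8 = 0.11 × 0.49 × 1.35 = 0.07277 m³/s
Q = Σ qᵢ = 6.021 m³/s

6.02 m³/s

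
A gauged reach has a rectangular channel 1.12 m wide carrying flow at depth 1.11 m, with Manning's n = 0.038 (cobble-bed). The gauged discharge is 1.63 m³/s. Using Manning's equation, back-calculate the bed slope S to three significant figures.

0.00927

A = b·y = 1.12 × 1.11 = 1.243 m²
P = b + 2y = 1.12 + 2×1.11 = 3.340 m
R = A/P = 1.243/3.340 = 0.3722 m
S = (Q·n / (1·A·R^(2/3)))² = (1.63×0.038 / (1×1.243×0.5174))² = 0.009271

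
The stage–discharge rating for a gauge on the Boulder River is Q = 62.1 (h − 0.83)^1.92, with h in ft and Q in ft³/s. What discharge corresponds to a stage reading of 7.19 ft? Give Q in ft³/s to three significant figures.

2170 ft³/s

Q = 62.1 × (7.19 − 0.83)^1.92 = 62.1 × 6.36^1.92 = 2166 ft³/s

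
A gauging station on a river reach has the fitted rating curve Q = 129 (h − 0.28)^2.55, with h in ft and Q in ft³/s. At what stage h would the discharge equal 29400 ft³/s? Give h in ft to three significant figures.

8.69 ft

h − h₀ = (Q/C)^(1/b) = (29400/129)^(1/2.55) = 8.406 ft
h = 0.28 + 8.406 = 8.686 ft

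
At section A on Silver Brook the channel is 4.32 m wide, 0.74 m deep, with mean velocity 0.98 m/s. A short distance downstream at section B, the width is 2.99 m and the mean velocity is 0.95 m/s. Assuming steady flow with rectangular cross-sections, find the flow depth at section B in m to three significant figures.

Q = A₁V₁ = (4.32×0.74) × 0.98 = 3.133 m³/s
d₂ = Q/(b₂ V₂) = 3.133/(2.99×0.95) = 1.103 m

1.10 m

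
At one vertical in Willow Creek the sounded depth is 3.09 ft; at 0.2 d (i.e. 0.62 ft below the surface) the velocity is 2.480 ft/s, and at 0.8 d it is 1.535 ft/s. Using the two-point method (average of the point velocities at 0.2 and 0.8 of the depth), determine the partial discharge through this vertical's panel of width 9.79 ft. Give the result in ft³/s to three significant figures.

60.7 ft³/s

v̄ = (2.480 + 1.535) / 2 = 2.008 ft/s
q = v̄ × d × w = 2.008 × 3.09 × 9.79 = 60.73 ft³/s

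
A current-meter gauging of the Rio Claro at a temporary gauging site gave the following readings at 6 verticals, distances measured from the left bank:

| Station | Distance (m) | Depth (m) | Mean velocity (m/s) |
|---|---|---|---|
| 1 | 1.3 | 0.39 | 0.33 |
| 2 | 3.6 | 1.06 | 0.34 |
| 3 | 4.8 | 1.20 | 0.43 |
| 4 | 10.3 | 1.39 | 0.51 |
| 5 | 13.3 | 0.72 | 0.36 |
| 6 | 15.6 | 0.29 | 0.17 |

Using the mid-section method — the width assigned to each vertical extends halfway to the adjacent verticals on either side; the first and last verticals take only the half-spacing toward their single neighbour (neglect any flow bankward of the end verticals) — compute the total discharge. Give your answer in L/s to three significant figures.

6260 L/s

w_1 = (3.6 − 1.3)/2 = 1.15 m; q_1 = 0.33 × 0.39 × 1.15 = 0.1480 m³/s
w_2 = (4.8 − 1.3)/2 = 1.75 m; q_2 = 0.34 × 1.06 × 1.75 = 0.6307 m³/s
w_3 = (10.3 − 3.6)/2 = 3.35 m; q_3 = 0.43 × 1.20 × 3.35 = 1.729 m³/s
w_4 = (13.3 − 4.8)/2 = 4.25 m; q_4 = 0.51 × 1.39 × 4.25 = 3.013 m³/s
w_5 = (15.6 − 10.3)/2 = 2.65 m; q_5 = 0.36 × 0.72 × 2.65 = 0.6869 m³/s
w_6 = (15.6 − 13.3)/2 = 1.15 m; q_6 = 0.17 × 0.29 × 1.15 = 0.05670 m³/s
Q = Σ qᵢ = 6.264 m³/s
= 6.264 × 1000 = 6264 L/s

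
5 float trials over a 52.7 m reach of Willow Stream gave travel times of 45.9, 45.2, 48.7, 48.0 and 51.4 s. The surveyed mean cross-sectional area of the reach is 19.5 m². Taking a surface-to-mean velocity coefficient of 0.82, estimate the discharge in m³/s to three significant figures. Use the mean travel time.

17.6 m³/s

t̄ = (45.9 + 45.2 + 48.7 + 48.0 + 51.4) / 5 = 47.84 s
v_surface = L / t̄ = 52.7 / 47.84 = 1.102 m/s
v_mean = 0.82 × 1.102 = 0.9033 m/s
Q = A × v_mean = 19.5 × 0.9033 = 17.61 m³/s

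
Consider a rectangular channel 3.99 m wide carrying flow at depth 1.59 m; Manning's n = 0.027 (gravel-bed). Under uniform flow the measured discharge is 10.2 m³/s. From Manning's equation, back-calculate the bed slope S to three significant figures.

A = b·y = 3.99 × 1.59 = 6.344 m²
P = b + 2y = 3.99 + 2×1.59 = 7.170 m
R = A/P = 6.344/7.170 = 0.8848 m
S = (Q·n / (1·A·R^(2/3)))² = (10.2×0.027 / (1×6.344×0.9217))² = 0.002218

0.00222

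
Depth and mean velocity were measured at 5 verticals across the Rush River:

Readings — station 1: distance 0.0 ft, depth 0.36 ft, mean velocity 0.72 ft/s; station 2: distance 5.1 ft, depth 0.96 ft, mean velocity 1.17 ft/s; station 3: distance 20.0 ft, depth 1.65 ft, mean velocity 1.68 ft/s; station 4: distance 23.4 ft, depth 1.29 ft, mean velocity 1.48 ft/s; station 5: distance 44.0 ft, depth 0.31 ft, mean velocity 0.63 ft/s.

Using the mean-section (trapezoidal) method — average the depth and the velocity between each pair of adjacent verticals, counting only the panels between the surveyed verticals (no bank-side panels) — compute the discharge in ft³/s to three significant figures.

56.2 ft³/s

Panel 1-2: Δb = 5.1 ft, d̄ = (0.36+0.96)/2 = 0.66, v̄ = (0.72+1.17)/2 = 0.945 → q = 5.1×0.66×0.945 = 3.181 ft³/s
Panel 2-3: Δb = 14.9 ft, d̄ = (0.96+1.65)/2 = 1.305, v̄ = (1.17+1.68)/2 = 1.425 → q = 14.9×1.305×1.425 = 27.71 ft³/s
Panel 3-4: Δb = 3.4 ft, d̄ = (1.65+1.29)/2 = 1.47, v̄ = (1.68+1.48)/2 = 1.58 → q = 3.4×1.47×1.58 = 7.897 ft³/s
Panel 4-5: Δb = 20.6 ft, d̄ = (1.29+0.31)/2 = 0.8, v̄ = (1.48+0.63)/2 = 1.055 → q = 20.6×0.8×1.055 = 17.39 ft³/s
Q = Σ q = 56.17 ft³/s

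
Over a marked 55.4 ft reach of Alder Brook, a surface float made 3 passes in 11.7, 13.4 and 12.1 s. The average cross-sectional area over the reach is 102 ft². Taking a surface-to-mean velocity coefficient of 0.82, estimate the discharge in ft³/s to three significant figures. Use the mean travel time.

t̄ = (11.7 + 13.4 + 12.1) / 3 = 12.4 s
v_surface = L / t̄ = 55.4 / 12.4 = 4.468 ft/s
v_mean = 0.82 × 4.468 = 3.664 ft/s
Q = A × v_mean = 102 × 3.664 = 373.7 ft³/s

374 ft³/s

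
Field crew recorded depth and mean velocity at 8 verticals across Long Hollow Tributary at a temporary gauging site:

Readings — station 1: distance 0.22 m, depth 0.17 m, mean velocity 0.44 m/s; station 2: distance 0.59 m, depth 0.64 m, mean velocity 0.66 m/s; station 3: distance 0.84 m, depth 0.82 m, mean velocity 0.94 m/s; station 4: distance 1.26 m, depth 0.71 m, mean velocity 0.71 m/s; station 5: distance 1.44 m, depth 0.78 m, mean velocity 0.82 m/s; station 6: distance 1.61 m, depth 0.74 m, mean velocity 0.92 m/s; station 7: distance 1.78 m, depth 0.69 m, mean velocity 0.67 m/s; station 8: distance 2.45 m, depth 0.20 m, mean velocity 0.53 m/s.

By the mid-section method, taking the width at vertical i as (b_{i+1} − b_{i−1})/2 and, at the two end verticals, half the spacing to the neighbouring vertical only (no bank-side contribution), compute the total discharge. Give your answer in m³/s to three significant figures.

w_1 = (0.59 − 0.22)/2 = 0.185 m; q_1 = 0.44 × 0.17 × 0.185 = 0.01384 m³/s
w_2 = (0.84 − 0.22)/2 = 0.31 m; q_2 = 0.66 × 0.64 × 0.31 = 0.1309 m³/s
w_3 = (1.26 − 0.59)/2 = 0.335 m; q_3 = 0.94 × 0.82 × 0.335 = 0.2582 m³/s
w_4 = (1.44 − 0.84)/2 = 0.3 m; q_4 = 0.71 × 0.71 × 0.3 = 0.1512 m³/s
w_5 = (1.61 − 1.26)/2 = 0.175 m; q_5 = 0.82 × 0.78 × 0.175 = 0.1119 m³/s
w_6 = (1.78 − 1.44)/2 = 0.17 m; q_6 = 0.92 × 0.74 × 0.17 = 0.1157 m³/s
w_7 = (2.45 − 1.61)/2 = 0.42 m; q_7 = 0.67 × 0.69 × 0.42 = 0.1942 m³/s
w_8 = (2.45 − 1.78)/2 = 0.335 m; q_8 = 0.53 × 0.20 × 0.335 = 0.03551 m³/s
Q = Σ qᵢ = 1.012 m³/s

1.01 m³/s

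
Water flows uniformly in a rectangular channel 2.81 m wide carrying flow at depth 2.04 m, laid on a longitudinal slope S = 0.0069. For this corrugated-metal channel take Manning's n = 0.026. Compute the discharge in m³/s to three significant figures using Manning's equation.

A = b·y = 2.81 × 2.04 = 5.732 m²
P = b + 2y = 2.81 + 2×2.04 = 6.890 m
R = A/P = 5.732/6.890 = 0.8320 m
Q = (1/n)·A·R^(2/3)·S^(1/2) = (1/0.026) × 5.732 × 0.8320^(2/3) × 0.0069^(1/2) = 16.20 m³/s

16.2 m³/s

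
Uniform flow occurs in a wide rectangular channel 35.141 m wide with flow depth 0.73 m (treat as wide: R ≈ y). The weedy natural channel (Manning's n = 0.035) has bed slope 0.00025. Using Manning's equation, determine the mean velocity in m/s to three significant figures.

0.366 m/s

A = b·y = 35.141 × 0.73 = 25.65 m²
Wide channel: R ≈ y = 0.73 m
Q = (1/n)·A·R^(2/3)·S^(1/2) = (1/0.035) × 25.65 × 0.7300^(2/3) × 0.00025^(1/2) = 9.396 m³/s
V = Q/A = 9.396/25.65 = 0.3663 m/s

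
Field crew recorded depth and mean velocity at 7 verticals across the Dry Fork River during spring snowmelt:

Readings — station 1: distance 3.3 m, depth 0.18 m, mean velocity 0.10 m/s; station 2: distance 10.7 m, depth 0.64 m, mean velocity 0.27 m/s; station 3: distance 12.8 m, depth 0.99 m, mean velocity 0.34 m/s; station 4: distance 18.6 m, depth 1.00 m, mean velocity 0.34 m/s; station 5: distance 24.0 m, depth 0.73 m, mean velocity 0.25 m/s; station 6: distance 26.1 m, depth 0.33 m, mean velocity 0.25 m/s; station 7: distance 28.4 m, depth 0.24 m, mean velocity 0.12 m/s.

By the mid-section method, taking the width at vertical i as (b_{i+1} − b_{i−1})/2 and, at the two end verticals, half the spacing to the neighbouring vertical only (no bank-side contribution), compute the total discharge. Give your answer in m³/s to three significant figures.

5.02 m³/s

w_1 = (10.7 − 3.3)/2 = 3.7 m; q_1 = 0.10 × 0.18 × 3.7 = 0.06660 m³/s
w_2 = (12.8 − 3.3)/2 = 4.75 m; q_2 = 0.27 × 0.64 × 4.75 = 0.8208 m³/s
w_3 = (18.6 − 10.7)/2 = 3.95 m; q_3 = 0.34 × 0.99 × 3.95 = 1.330 m³/s
w_4 = (24.0 − 12.8)/2 = 5.6 m; q_4 = 0.34 × 1.00 × 5.6 = 1.904 m³/s
w_5 = (26.1 − 18.6)/2 = 3.75 m; q_5 = 0.25 × 0.73 × 3.75 = 0.6844 m³/s
w_6 = (28.4 − 24.0)/2 = 2.2 m; q_6 = 0.25 × 0.33 × 2.2 = 0.1815 m³/s
w_7 = (28.4 − 26.1)/2 = 1.15 m; q_7 = 0.12 × 0.24 × 1.15 = 0.03312 m³/s
Q = Σ qᵢ = 5.020 m³/s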